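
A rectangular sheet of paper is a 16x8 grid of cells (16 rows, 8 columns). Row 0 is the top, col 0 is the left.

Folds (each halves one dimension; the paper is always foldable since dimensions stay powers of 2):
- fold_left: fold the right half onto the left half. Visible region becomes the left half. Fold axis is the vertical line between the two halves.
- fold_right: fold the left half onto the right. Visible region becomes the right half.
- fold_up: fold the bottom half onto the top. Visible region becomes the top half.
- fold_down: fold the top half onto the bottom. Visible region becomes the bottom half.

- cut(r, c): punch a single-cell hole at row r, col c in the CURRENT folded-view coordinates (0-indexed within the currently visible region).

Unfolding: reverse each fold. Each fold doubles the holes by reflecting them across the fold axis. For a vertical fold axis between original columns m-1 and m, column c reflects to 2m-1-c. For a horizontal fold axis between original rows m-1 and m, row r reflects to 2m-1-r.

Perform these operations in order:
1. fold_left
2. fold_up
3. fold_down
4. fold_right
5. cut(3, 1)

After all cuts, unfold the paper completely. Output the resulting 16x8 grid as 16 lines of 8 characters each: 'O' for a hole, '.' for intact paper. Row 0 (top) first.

Answer: O..OO..O
........
........
........
........
........
........
O..OO..O
O..OO..O
........
........
........
........
........
........
O..OO..O

Derivation:
Op 1 fold_left: fold axis v@4; visible region now rows[0,16) x cols[0,4) = 16x4
Op 2 fold_up: fold axis h@8; visible region now rows[0,8) x cols[0,4) = 8x4
Op 3 fold_down: fold axis h@4; visible region now rows[4,8) x cols[0,4) = 4x4
Op 4 fold_right: fold axis v@2; visible region now rows[4,8) x cols[2,4) = 4x2
Op 5 cut(3, 1): punch at orig (7,3); cuts so far [(7, 3)]; region rows[4,8) x cols[2,4) = 4x2
Unfold 1 (reflect across v@2): 2 holes -> [(7, 0), (7, 3)]
Unfold 2 (reflect across h@4): 4 holes -> [(0, 0), (0, 3), (7, 0), (7, 3)]
Unfold 3 (reflect across h@8): 8 holes -> [(0, 0), (0, 3), (7, 0), (7, 3), (8, 0), (8, 3), (15, 0), (15, 3)]
Unfold 4 (reflect across v@4): 16 holes -> [(0, 0), (0, 3), (0, 4), (0, 7), (7, 0), (7, 3), (7, 4), (7, 7), (8, 0), (8, 3), (8, 4), (8, 7), (15, 0), (15, 3), (15, 4), (15, 7)]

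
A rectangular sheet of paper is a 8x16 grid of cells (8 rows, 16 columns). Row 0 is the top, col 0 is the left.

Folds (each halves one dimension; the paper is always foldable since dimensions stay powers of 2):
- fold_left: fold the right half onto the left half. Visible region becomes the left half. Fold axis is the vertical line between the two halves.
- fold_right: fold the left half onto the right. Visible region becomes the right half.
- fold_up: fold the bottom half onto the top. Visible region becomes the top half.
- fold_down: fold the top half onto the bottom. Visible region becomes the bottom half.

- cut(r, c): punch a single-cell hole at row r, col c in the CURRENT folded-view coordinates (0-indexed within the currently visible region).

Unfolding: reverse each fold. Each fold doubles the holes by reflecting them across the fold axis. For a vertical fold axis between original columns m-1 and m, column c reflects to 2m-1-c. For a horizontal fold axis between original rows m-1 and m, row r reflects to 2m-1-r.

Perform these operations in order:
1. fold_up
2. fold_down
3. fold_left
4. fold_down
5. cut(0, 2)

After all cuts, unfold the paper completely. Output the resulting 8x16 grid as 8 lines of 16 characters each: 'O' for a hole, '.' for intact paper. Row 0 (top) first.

Op 1 fold_up: fold axis h@4; visible region now rows[0,4) x cols[0,16) = 4x16
Op 2 fold_down: fold axis h@2; visible region now rows[2,4) x cols[0,16) = 2x16
Op 3 fold_left: fold axis v@8; visible region now rows[2,4) x cols[0,8) = 2x8
Op 4 fold_down: fold axis h@3; visible region now rows[3,4) x cols[0,8) = 1x8
Op 5 cut(0, 2): punch at orig (3,2); cuts so far [(3, 2)]; region rows[3,4) x cols[0,8) = 1x8
Unfold 1 (reflect across h@3): 2 holes -> [(2, 2), (3, 2)]
Unfold 2 (reflect across v@8): 4 holes -> [(2, 2), (2, 13), (3, 2), (3, 13)]
Unfold 3 (reflect across h@2): 8 holes -> [(0, 2), (0, 13), (1, 2), (1, 13), (2, 2), (2, 13), (3, 2), (3, 13)]
Unfold 4 (reflect across h@4): 16 holes -> [(0, 2), (0, 13), (1, 2), (1, 13), (2, 2), (2, 13), (3, 2), (3, 13), (4, 2), (4, 13), (5, 2), (5, 13), (6, 2), (6, 13), (7, 2), (7, 13)]

Answer: ..O..........O..
..O..........O..
..O..........O..
..O..........O..
..O..........O..
..O..........O..
..O..........O..
..O..........O..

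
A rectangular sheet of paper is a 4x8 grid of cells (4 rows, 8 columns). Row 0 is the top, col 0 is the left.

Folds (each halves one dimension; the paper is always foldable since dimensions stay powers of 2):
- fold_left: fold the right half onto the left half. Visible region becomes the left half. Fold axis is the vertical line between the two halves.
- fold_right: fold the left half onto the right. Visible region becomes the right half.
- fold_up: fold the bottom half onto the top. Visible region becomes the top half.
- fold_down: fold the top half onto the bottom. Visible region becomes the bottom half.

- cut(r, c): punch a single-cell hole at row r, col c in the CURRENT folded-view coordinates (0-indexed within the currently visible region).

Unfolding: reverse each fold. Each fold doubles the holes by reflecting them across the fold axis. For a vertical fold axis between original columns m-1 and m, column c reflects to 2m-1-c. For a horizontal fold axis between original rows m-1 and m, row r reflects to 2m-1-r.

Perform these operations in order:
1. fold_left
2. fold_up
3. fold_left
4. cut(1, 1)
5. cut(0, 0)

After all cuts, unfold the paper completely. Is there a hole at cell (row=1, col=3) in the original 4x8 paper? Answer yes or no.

Answer: no

Derivation:
Op 1 fold_left: fold axis v@4; visible region now rows[0,4) x cols[0,4) = 4x4
Op 2 fold_up: fold axis h@2; visible region now rows[0,2) x cols[0,4) = 2x4
Op 3 fold_left: fold axis v@2; visible region now rows[0,2) x cols[0,2) = 2x2
Op 4 cut(1, 1): punch at orig (1,1); cuts so far [(1, 1)]; region rows[0,2) x cols[0,2) = 2x2
Op 5 cut(0, 0): punch at orig (0,0); cuts so far [(0, 0), (1, 1)]; region rows[0,2) x cols[0,2) = 2x2
Unfold 1 (reflect across v@2): 4 holes -> [(0, 0), (0, 3), (1, 1), (1, 2)]
Unfold 2 (reflect across h@2): 8 holes -> [(0, 0), (0, 3), (1, 1), (1, 2), (2, 1), (2, 2), (3, 0), (3, 3)]
Unfold 3 (reflect across v@4): 16 holes -> [(0, 0), (0, 3), (0, 4), (0, 7), (1, 1), (1, 2), (1, 5), (1, 6), (2, 1), (2, 2), (2, 5), (2, 6), (3, 0), (3, 3), (3, 4), (3, 7)]
Holes: [(0, 0), (0, 3), (0, 4), (0, 7), (1, 1), (1, 2), (1, 5), (1, 6), (2, 1), (2, 2), (2, 5), (2, 6), (3, 0), (3, 3), (3, 4), (3, 7)]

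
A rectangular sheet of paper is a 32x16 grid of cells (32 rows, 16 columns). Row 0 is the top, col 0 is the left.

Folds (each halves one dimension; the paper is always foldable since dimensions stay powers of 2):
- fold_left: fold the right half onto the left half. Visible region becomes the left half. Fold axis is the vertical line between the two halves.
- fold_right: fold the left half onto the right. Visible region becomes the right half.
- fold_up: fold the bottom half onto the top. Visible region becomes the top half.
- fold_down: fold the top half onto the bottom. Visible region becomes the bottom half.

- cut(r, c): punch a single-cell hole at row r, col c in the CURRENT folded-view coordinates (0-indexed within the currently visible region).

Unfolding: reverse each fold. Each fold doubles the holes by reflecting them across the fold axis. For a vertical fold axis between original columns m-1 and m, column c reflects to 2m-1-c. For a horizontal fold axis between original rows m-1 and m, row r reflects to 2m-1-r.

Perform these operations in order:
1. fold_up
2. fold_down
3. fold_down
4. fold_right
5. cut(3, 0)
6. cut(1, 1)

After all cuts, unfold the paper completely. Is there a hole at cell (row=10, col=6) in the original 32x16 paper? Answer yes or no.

Op 1 fold_up: fold axis h@16; visible region now rows[0,16) x cols[0,16) = 16x16
Op 2 fold_down: fold axis h@8; visible region now rows[8,16) x cols[0,16) = 8x16
Op 3 fold_down: fold axis h@12; visible region now rows[12,16) x cols[0,16) = 4x16
Op 4 fold_right: fold axis v@8; visible region now rows[12,16) x cols[8,16) = 4x8
Op 5 cut(3, 0): punch at orig (15,8); cuts so far [(15, 8)]; region rows[12,16) x cols[8,16) = 4x8
Op 6 cut(1, 1): punch at orig (13,9); cuts so far [(13, 9), (15, 8)]; region rows[12,16) x cols[8,16) = 4x8
Unfold 1 (reflect across v@8): 4 holes -> [(13, 6), (13, 9), (15, 7), (15, 8)]
Unfold 2 (reflect across h@12): 8 holes -> [(8, 7), (8, 8), (10, 6), (10, 9), (13, 6), (13, 9), (15, 7), (15, 8)]
Unfold 3 (reflect across h@8): 16 holes -> [(0, 7), (0, 8), (2, 6), (2, 9), (5, 6), (5, 9), (7, 7), (7, 8), (8, 7), (8, 8), (10, 6), (10, 9), (13, 6), (13, 9), (15, 7), (15, 8)]
Unfold 4 (reflect across h@16): 32 holes -> [(0, 7), (0, 8), (2, 6), (2, 9), (5, 6), (5, 9), (7, 7), (7, 8), (8, 7), (8, 8), (10, 6), (10, 9), (13, 6), (13, 9), (15, 7), (15, 8), (16, 7), (16, 8), (18, 6), (18, 9), (21, 6), (21, 9), (23, 7), (23, 8), (24, 7), (24, 8), (26, 6), (26, 9), (29, 6), (29, 9), (31, 7), (31, 8)]
Holes: [(0, 7), (0, 8), (2, 6), (2, 9), (5, 6), (5, 9), (7, 7), (7, 8), (8, 7), (8, 8), (10, 6), (10, 9), (13, 6), (13, 9), (15, 7), (15, 8), (16, 7), (16, 8), (18, 6), (18, 9), (21, 6), (21, 9), (23, 7), (23, 8), (24, 7), (24, 8), (26, 6), (26, 9), (29, 6), (29, 9), (31, 7), (31, 8)]

Answer: yes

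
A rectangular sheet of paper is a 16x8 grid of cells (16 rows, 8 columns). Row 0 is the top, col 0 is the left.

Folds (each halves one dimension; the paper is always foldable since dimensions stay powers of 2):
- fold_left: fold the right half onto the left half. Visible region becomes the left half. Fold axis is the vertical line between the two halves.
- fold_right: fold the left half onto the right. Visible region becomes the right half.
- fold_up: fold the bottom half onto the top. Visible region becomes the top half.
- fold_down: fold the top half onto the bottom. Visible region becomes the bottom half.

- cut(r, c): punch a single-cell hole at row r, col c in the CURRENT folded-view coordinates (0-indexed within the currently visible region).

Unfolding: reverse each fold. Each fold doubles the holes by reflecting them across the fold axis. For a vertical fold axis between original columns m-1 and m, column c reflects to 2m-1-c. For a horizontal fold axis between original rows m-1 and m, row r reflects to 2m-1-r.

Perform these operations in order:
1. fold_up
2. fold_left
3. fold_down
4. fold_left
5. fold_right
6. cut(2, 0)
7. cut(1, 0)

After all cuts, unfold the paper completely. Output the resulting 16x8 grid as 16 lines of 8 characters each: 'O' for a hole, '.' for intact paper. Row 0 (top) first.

Answer: ........
OOOOOOOO
OOOOOOOO
........
........
OOOOOOOO
OOOOOOOO
........
........
OOOOOOOO
OOOOOOOO
........
........
OOOOOOOO
OOOOOOOO
........

Derivation:
Op 1 fold_up: fold axis h@8; visible region now rows[0,8) x cols[0,8) = 8x8
Op 2 fold_left: fold axis v@4; visible region now rows[0,8) x cols[0,4) = 8x4
Op 3 fold_down: fold axis h@4; visible region now rows[4,8) x cols[0,4) = 4x4
Op 4 fold_left: fold axis v@2; visible region now rows[4,8) x cols[0,2) = 4x2
Op 5 fold_right: fold axis v@1; visible region now rows[4,8) x cols[1,2) = 4x1
Op 6 cut(2, 0): punch at orig (6,1); cuts so far [(6, 1)]; region rows[4,8) x cols[1,2) = 4x1
Op 7 cut(1, 0): punch at orig (5,1); cuts so far [(5, 1), (6, 1)]; region rows[4,8) x cols[1,2) = 4x1
Unfold 1 (reflect across v@1): 4 holes -> [(5, 0), (5, 1), (6, 0), (6, 1)]
Unfold 2 (reflect across v@2): 8 holes -> [(5, 0), (5, 1), (5, 2), (5, 3), (6, 0), (6, 1), (6, 2), (6, 3)]
Unfold 3 (reflect across h@4): 16 holes -> [(1, 0), (1, 1), (1, 2), (1, 3), (2, 0), (2, 1), (2, 2), (2, 3), (5, 0), (5, 1), (5, 2), (5, 3), (6, 0), (6, 1), (6, 2), (6, 3)]
Unfold 4 (reflect across v@4): 32 holes -> [(1, 0), (1, 1), (1, 2), (1, 3), (1, 4), (1, 5), (1, 6), (1, 7), (2, 0), (2, 1), (2, 2), (2, 3), (2, 4), (2, 5), (2, 6), (2, 7), (5, 0), (5, 1), (5, 2), (5, 3), (5, 4), (5, 5), (5, 6), (5, 7), (6, 0), (6, 1), (6, 2), (6, 3), (6, 4), (6, 5), (6, 6), (6, 7)]
Unfold 5 (reflect across h@8): 64 holes -> [(1, 0), (1, 1), (1, 2), (1, 3), (1, 4), (1, 5), (1, 6), (1, 7), (2, 0), (2, 1), (2, 2), (2, 3), (2, 4), (2, 5), (2, 6), (2, 7), (5, 0), (5, 1), (5, 2), (5, 3), (5, 4), (5, 5), (5, 6), (5, 7), (6, 0), (6, 1), (6, 2), (6, 3), (6, 4), (6, 5), (6, 6), (6, 7), (9, 0), (9, 1), (9, 2), (9, 3), (9, 4), (9, 5), (9, 6), (9, 7), (10, 0), (10, 1), (10, 2), (10, 3), (10, 4), (10, 5), (10, 6), (10, 7), (13, 0), (13, 1), (13, 2), (13, 3), (13, 4), (13, 5), (13, 6), (13, 7), (14, 0), (14, 1), (14, 2), (14, 3), (14, 4), (14, 5), (14, 6), (14, 7)]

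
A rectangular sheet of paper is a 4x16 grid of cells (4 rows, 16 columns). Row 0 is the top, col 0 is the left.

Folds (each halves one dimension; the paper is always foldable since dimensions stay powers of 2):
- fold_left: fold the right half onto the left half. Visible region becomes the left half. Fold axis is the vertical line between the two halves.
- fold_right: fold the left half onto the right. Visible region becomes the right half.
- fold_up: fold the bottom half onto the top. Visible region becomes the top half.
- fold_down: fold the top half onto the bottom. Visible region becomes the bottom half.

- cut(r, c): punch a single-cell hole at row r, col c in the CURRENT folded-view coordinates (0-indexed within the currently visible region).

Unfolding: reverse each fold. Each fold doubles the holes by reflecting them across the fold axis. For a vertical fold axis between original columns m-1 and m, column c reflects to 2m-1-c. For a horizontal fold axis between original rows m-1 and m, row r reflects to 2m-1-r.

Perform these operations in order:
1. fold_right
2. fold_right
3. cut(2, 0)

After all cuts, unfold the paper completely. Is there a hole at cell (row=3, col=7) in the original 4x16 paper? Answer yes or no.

Op 1 fold_right: fold axis v@8; visible region now rows[0,4) x cols[8,16) = 4x8
Op 2 fold_right: fold axis v@12; visible region now rows[0,4) x cols[12,16) = 4x4
Op 3 cut(2, 0): punch at orig (2,12); cuts so far [(2, 12)]; region rows[0,4) x cols[12,16) = 4x4
Unfold 1 (reflect across v@12): 2 holes -> [(2, 11), (2, 12)]
Unfold 2 (reflect across v@8): 4 holes -> [(2, 3), (2, 4), (2, 11), (2, 12)]
Holes: [(2, 3), (2, 4), (2, 11), (2, 12)]

Answer: no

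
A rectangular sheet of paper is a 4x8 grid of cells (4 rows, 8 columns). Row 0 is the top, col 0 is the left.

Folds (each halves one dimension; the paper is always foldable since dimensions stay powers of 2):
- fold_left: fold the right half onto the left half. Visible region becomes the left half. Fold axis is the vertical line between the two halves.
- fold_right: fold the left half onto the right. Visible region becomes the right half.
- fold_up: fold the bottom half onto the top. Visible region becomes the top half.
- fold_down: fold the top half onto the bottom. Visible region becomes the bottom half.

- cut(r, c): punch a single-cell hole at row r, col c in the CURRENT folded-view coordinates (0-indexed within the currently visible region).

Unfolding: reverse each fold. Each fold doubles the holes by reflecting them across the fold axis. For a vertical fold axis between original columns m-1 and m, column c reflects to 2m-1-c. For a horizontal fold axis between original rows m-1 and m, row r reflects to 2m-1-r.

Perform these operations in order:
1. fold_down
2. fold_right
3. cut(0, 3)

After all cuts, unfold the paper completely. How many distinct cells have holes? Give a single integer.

Answer: 4

Derivation:
Op 1 fold_down: fold axis h@2; visible region now rows[2,4) x cols[0,8) = 2x8
Op 2 fold_right: fold axis v@4; visible region now rows[2,4) x cols[4,8) = 2x4
Op 3 cut(0, 3): punch at orig (2,7); cuts so far [(2, 7)]; region rows[2,4) x cols[4,8) = 2x4
Unfold 1 (reflect across v@4): 2 holes -> [(2, 0), (2, 7)]
Unfold 2 (reflect across h@2): 4 holes -> [(1, 0), (1, 7), (2, 0), (2, 7)]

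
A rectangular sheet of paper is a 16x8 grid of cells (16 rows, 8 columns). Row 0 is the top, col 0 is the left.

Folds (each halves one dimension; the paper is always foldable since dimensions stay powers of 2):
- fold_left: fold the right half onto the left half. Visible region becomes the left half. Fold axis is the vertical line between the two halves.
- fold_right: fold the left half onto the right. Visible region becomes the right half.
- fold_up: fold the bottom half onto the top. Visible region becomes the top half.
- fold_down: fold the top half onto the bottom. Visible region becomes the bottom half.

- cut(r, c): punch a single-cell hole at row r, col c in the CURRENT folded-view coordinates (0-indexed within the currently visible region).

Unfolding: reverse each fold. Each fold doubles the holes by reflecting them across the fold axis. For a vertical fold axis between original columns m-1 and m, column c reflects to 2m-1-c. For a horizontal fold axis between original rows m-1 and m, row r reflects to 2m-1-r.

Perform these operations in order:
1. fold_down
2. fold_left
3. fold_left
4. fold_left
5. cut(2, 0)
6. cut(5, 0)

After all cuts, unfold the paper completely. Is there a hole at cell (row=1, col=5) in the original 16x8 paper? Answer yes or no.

Op 1 fold_down: fold axis h@8; visible region now rows[8,16) x cols[0,8) = 8x8
Op 2 fold_left: fold axis v@4; visible region now rows[8,16) x cols[0,4) = 8x4
Op 3 fold_left: fold axis v@2; visible region now rows[8,16) x cols[0,2) = 8x2
Op 4 fold_left: fold axis v@1; visible region now rows[8,16) x cols[0,1) = 8x1
Op 5 cut(2, 0): punch at orig (10,0); cuts so far [(10, 0)]; region rows[8,16) x cols[0,1) = 8x1
Op 6 cut(5, 0): punch at orig (13,0); cuts so far [(10, 0), (13, 0)]; region rows[8,16) x cols[0,1) = 8x1
Unfold 1 (reflect across v@1): 4 holes -> [(10, 0), (10, 1), (13, 0), (13, 1)]
Unfold 2 (reflect across v@2): 8 holes -> [(10, 0), (10, 1), (10, 2), (10, 3), (13, 0), (13, 1), (13, 2), (13, 3)]
Unfold 3 (reflect across v@4): 16 holes -> [(10, 0), (10, 1), (10, 2), (10, 3), (10, 4), (10, 5), (10, 6), (10, 7), (13, 0), (13, 1), (13, 2), (13, 3), (13, 4), (13, 5), (13, 6), (13, 7)]
Unfold 4 (reflect across h@8): 32 holes -> [(2, 0), (2, 1), (2, 2), (2, 3), (2, 4), (2, 5), (2, 6), (2, 7), (5, 0), (5, 1), (5, 2), (5, 3), (5, 4), (5, 5), (5, 6), (5, 7), (10, 0), (10, 1), (10, 2), (10, 3), (10, 4), (10, 5), (10, 6), (10, 7), (13, 0), (13, 1), (13, 2), (13, 3), (13, 4), (13, 5), (13, 6), (13, 7)]
Holes: [(2, 0), (2, 1), (2, 2), (2, 3), (2, 4), (2, 5), (2, 6), (2, 7), (5, 0), (5, 1), (5, 2), (5, 3), (5, 4), (5, 5), (5, 6), (5, 7), (10, 0), (10, 1), (10, 2), (10, 3), (10, 4), (10, 5), (10, 6), (10, 7), (13, 0), (13, 1), (13, 2), (13, 3), (13, 4), (13, 5), (13, 6), (13, 7)]

Answer: no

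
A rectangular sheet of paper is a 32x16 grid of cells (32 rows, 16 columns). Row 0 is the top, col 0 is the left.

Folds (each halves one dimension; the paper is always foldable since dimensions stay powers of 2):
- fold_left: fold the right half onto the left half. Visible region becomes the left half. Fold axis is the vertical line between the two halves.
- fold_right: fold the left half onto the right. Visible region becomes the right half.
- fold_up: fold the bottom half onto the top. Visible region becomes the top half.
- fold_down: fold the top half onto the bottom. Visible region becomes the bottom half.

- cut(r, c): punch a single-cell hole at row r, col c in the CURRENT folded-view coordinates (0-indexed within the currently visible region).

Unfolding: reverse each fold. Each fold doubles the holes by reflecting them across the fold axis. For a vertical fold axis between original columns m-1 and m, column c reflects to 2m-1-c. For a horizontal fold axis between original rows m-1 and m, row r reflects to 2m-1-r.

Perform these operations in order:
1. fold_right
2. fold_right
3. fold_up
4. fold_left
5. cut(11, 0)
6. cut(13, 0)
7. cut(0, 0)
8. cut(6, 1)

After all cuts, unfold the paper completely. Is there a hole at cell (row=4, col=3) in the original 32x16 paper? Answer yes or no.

Answer: no

Derivation:
Op 1 fold_right: fold axis v@8; visible region now rows[0,32) x cols[8,16) = 32x8
Op 2 fold_right: fold axis v@12; visible region now rows[0,32) x cols[12,16) = 32x4
Op 3 fold_up: fold axis h@16; visible region now rows[0,16) x cols[12,16) = 16x4
Op 4 fold_left: fold axis v@14; visible region now rows[0,16) x cols[12,14) = 16x2
Op 5 cut(11, 0): punch at orig (11,12); cuts so far [(11, 12)]; region rows[0,16) x cols[12,14) = 16x2
Op 6 cut(13, 0): punch at orig (13,12); cuts so far [(11, 12), (13, 12)]; region rows[0,16) x cols[12,14) = 16x2
Op 7 cut(0, 0): punch at orig (0,12); cuts so far [(0, 12), (11, 12), (13, 12)]; region rows[0,16) x cols[12,14) = 16x2
Op 8 cut(6, 1): punch at orig (6,13); cuts so far [(0, 12), (6, 13), (11, 12), (13, 12)]; region rows[0,16) x cols[12,14) = 16x2
Unfold 1 (reflect across v@14): 8 holes -> [(0, 12), (0, 15), (6, 13), (6, 14), (11, 12), (11, 15), (13, 12), (13, 15)]
Unfold 2 (reflect across h@16): 16 holes -> [(0, 12), (0, 15), (6, 13), (6, 14), (11, 12), (11, 15), (13, 12), (13, 15), (18, 12), (18, 15), (20, 12), (20, 15), (25, 13), (25, 14), (31, 12), (31, 15)]
Unfold 3 (reflect across v@12): 32 holes -> [(0, 8), (0, 11), (0, 12), (0, 15), (6, 9), (6, 10), (6, 13), (6, 14), (11, 8), (11, 11), (11, 12), (11, 15), (13, 8), (13, 11), (13, 12), (13, 15), (18, 8), (18, 11), (18, 12), (18, 15), (20, 8), (20, 11), (20, 12), (20, 15), (25, 9), (25, 10), (25, 13), (25, 14), (31, 8), (31, 11), (31, 12), (31, 15)]
Unfold 4 (reflect across v@8): 64 holes -> [(0, 0), (0, 3), (0, 4), (0, 7), (0, 8), (0, 11), (0, 12), (0, 15), (6, 1), (6, 2), (6, 5), (6, 6), (6, 9), (6, 10), (6, 13), (6, 14), (11, 0), (11, 3), (11, 4), (11, 7), (11, 8), (11, 11), (11, 12), (11, 15), (13, 0), (13, 3), (13, 4), (13, 7), (13, 8), (13, 11), (13, 12), (13, 15), (18, 0), (18, 3), (18, 4), (18, 7), (18, 8), (18, 11), (18, 12), (18, 15), (20, 0), (20, 3), (20, 4), (20, 7), (20, 8), (20, 11), (20, 12), (20, 15), (25, 1), (25, 2), (25, 5), (25, 6), (25, 9), (25, 10), (25, 13), (25, 14), (31, 0), (31, 3), (31, 4), (31, 7), (31, 8), (31, 11), (31, 12), (31, 15)]
Holes: [(0, 0), (0, 3), (0, 4), (0, 7), (0, 8), (0, 11), (0, 12), (0, 15), (6, 1), (6, 2), (6, 5), (6, 6), (6, 9), (6, 10), (6, 13), (6, 14), (11, 0), (11, 3), (11, 4), (11, 7), (11, 8), (11, 11), (11, 12), (11, 15), (13, 0), (13, 3), (13, 4), (13, 7), (13, 8), (13, 11), (13, 12), (13, 15), (18, 0), (18, 3), (18, 4), (18, 7), (18, 8), (18, 11), (18, 12), (18, 15), (20, 0), (20, 3), (20, 4), (20, 7), (20, 8), (20, 11), (20, 12), (20, 15), (25, 1), (25, 2), (25, 5), (25, 6), (25, 9), (25, 10), (25, 13), (25, 14), (31, 0), (31, 3), (31, 4), (31, 7), (31, 8), (31, 11), (31, 12), (31, 15)]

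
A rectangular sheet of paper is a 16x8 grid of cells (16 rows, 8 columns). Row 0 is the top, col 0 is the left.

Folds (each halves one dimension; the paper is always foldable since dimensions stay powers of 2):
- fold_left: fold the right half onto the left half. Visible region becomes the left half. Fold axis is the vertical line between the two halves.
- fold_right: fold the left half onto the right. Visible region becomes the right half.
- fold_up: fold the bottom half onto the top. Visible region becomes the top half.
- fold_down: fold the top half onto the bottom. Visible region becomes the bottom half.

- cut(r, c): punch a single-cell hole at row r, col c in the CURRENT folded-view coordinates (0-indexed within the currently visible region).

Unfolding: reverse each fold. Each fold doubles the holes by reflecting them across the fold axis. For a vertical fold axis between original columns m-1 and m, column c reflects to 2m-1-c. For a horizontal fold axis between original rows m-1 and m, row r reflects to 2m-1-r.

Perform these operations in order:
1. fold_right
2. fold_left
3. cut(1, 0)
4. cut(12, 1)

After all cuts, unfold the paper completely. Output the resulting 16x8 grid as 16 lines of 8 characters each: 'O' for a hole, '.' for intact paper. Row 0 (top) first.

Op 1 fold_right: fold axis v@4; visible region now rows[0,16) x cols[4,8) = 16x4
Op 2 fold_left: fold axis v@6; visible region now rows[0,16) x cols[4,6) = 16x2
Op 3 cut(1, 0): punch at orig (1,4); cuts so far [(1, 4)]; region rows[0,16) x cols[4,6) = 16x2
Op 4 cut(12, 1): punch at orig (12,5); cuts so far [(1, 4), (12, 5)]; region rows[0,16) x cols[4,6) = 16x2
Unfold 1 (reflect across v@6): 4 holes -> [(1, 4), (1, 7), (12, 5), (12, 6)]
Unfold 2 (reflect across v@4): 8 holes -> [(1, 0), (1, 3), (1, 4), (1, 7), (12, 1), (12, 2), (12, 5), (12, 6)]

Answer: ........
O..OO..O
........
........
........
........
........
........
........
........
........
........
.OO..OO.
........
........
........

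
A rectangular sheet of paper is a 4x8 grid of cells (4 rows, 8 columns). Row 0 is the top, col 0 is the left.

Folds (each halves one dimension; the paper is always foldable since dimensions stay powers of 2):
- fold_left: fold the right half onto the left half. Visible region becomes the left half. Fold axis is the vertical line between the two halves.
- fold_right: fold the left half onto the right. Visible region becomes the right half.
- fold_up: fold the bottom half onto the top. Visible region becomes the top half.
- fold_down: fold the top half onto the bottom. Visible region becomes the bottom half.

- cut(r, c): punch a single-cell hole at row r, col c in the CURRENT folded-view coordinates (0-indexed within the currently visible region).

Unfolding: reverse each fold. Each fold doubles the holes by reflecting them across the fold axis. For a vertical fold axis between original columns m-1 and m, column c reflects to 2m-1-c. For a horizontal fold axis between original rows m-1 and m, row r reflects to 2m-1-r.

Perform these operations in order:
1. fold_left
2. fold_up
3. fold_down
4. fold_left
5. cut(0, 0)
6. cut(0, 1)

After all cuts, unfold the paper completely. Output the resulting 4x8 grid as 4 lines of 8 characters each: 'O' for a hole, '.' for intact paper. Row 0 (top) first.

Op 1 fold_left: fold axis v@4; visible region now rows[0,4) x cols[0,4) = 4x4
Op 2 fold_up: fold axis h@2; visible region now rows[0,2) x cols[0,4) = 2x4
Op 3 fold_down: fold axis h@1; visible region now rows[1,2) x cols[0,4) = 1x4
Op 4 fold_left: fold axis v@2; visible region now rows[1,2) x cols[0,2) = 1x2
Op 5 cut(0, 0): punch at orig (1,0); cuts so far [(1, 0)]; region rows[1,2) x cols[0,2) = 1x2
Op 6 cut(0, 1): punch at orig (1,1); cuts so far [(1, 0), (1, 1)]; region rows[1,2) x cols[0,2) = 1x2
Unfold 1 (reflect across v@2): 4 holes -> [(1, 0), (1, 1), (1, 2), (1, 3)]
Unfold 2 (reflect across h@1): 8 holes -> [(0, 0), (0, 1), (0, 2), (0, 3), (1, 0), (1, 1), (1, 2), (1, 3)]
Unfold 3 (reflect across h@2): 16 holes -> [(0, 0), (0, 1), (0, 2), (0, 3), (1, 0), (1, 1), (1, 2), (1, 3), (2, 0), (2, 1), (2, 2), (2, 3), (3, 0), (3, 1), (3, 2), (3, 3)]
Unfold 4 (reflect across v@4): 32 holes -> [(0, 0), (0, 1), (0, 2), (0, 3), (0, 4), (0, 5), (0, 6), (0, 7), (1, 0), (1, 1), (1, 2), (1, 3), (1, 4), (1, 5), (1, 6), (1, 7), (2, 0), (2, 1), (2, 2), (2, 3), (2, 4), (2, 5), (2, 6), (2, 7), (3, 0), (3, 1), (3, 2), (3, 3), (3, 4), (3, 5), (3, 6), (3, 7)]

Answer: OOOOOOOO
OOOOOOOO
OOOOOOOO
OOOOOOOO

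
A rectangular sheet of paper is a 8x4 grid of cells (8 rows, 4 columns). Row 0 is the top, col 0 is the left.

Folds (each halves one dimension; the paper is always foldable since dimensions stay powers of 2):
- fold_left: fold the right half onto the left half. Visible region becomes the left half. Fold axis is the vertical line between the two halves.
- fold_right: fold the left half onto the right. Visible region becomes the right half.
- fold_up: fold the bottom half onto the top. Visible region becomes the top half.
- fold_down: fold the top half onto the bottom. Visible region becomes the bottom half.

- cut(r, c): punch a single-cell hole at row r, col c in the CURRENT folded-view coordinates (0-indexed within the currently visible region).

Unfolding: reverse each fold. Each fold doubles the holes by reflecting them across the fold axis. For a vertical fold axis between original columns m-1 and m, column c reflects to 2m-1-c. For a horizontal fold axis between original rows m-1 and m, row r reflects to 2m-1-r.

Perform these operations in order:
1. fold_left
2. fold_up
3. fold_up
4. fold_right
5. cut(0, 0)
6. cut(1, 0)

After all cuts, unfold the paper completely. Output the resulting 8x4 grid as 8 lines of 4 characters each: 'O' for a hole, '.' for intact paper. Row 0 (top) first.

Op 1 fold_left: fold axis v@2; visible region now rows[0,8) x cols[0,2) = 8x2
Op 2 fold_up: fold axis h@4; visible region now rows[0,4) x cols[0,2) = 4x2
Op 3 fold_up: fold axis h@2; visible region now rows[0,2) x cols[0,2) = 2x2
Op 4 fold_right: fold axis v@1; visible region now rows[0,2) x cols[1,2) = 2x1
Op 5 cut(0, 0): punch at orig (0,1); cuts so far [(0, 1)]; region rows[0,2) x cols[1,2) = 2x1
Op 6 cut(1, 0): punch at orig (1,1); cuts so far [(0, 1), (1, 1)]; region rows[0,2) x cols[1,2) = 2x1
Unfold 1 (reflect across v@1): 4 holes -> [(0, 0), (0, 1), (1, 0), (1, 1)]
Unfold 2 (reflect across h@2): 8 holes -> [(0, 0), (0, 1), (1, 0), (1, 1), (2, 0), (2, 1), (3, 0), (3, 1)]
Unfold 3 (reflect across h@4): 16 holes -> [(0, 0), (0, 1), (1, 0), (1, 1), (2, 0), (2, 1), (3, 0), (3, 1), (4, 0), (4, 1), (5, 0), (5, 1), (6, 0), (6, 1), (7, 0), (7, 1)]
Unfold 4 (reflect across v@2): 32 holes -> [(0, 0), (0, 1), (0, 2), (0, 3), (1, 0), (1, 1), (1, 2), (1, 3), (2, 0), (2, 1), (2, 2), (2, 3), (3, 0), (3, 1), (3, 2), (3, 3), (4, 0), (4, 1), (4, 2), (4, 3), (5, 0), (5, 1), (5, 2), (5, 3), (6, 0), (6, 1), (6, 2), (6, 3), (7, 0), (7, 1), (7, 2), (7, 3)]

Answer: OOOO
OOOO
OOOO
OOOO
OOOO
OOOO
OOOO
OOOO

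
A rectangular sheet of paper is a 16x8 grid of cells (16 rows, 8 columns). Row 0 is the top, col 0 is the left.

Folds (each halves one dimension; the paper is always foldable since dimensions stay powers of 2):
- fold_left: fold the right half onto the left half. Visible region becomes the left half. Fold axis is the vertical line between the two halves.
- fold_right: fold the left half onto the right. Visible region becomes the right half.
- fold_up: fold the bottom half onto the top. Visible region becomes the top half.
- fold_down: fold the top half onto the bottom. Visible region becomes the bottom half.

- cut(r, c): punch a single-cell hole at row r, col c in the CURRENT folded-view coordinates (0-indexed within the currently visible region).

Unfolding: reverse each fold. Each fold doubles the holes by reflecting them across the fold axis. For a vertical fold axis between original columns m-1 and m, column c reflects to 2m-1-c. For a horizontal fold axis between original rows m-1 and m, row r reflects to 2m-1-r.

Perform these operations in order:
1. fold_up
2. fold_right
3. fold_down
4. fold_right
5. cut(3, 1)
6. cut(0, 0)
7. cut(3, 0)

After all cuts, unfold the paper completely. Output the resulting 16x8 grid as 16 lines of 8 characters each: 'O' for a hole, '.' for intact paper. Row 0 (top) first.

Answer: OOOOOOOO
........
........
.OO..OO.
.OO..OO.
........
........
OOOOOOOO
OOOOOOOO
........
........
.OO..OO.
.OO..OO.
........
........
OOOOOOOO

Derivation:
Op 1 fold_up: fold axis h@8; visible region now rows[0,8) x cols[0,8) = 8x8
Op 2 fold_right: fold axis v@4; visible region now rows[0,8) x cols[4,8) = 8x4
Op 3 fold_down: fold axis h@4; visible region now rows[4,8) x cols[4,8) = 4x4
Op 4 fold_right: fold axis v@6; visible region now rows[4,8) x cols[6,8) = 4x2
Op 5 cut(3, 1): punch at orig (7,7); cuts so far [(7, 7)]; region rows[4,8) x cols[6,8) = 4x2
Op 6 cut(0, 0): punch at orig (4,6); cuts so far [(4, 6), (7, 7)]; region rows[4,8) x cols[6,8) = 4x2
Op 7 cut(3, 0): punch at orig (7,6); cuts so far [(4, 6), (7, 6), (7, 7)]; region rows[4,8) x cols[6,8) = 4x2
Unfold 1 (reflect across v@6): 6 holes -> [(4, 5), (4, 6), (7, 4), (7, 5), (7, 6), (7, 7)]
Unfold 2 (reflect across h@4): 12 holes -> [(0, 4), (0, 5), (0, 6), (0, 7), (3, 5), (3, 6), (4, 5), (4, 6), (7, 4), (7, 5), (7, 6), (7, 7)]
Unfold 3 (reflect across v@4): 24 holes -> [(0, 0), (0, 1), (0, 2), (0, 3), (0, 4), (0, 5), (0, 6), (0, 7), (3, 1), (3, 2), (3, 5), (3, 6), (4, 1), (4, 2), (4, 5), (4, 6), (7, 0), (7, 1), (7, 2), (7, 3), (7, 4), (7, 5), (7, 6), (7, 7)]
Unfold 4 (reflect across h@8): 48 holes -> [(0, 0), (0, 1), (0, 2), (0, 3), (0, 4), (0, 5), (0, 6), (0, 7), (3, 1), (3, 2), (3, 5), (3, 6), (4, 1), (4, 2), (4, 5), (4, 6), (7, 0), (7, 1), (7, 2), (7, 3), (7, 4), (7, 5), (7, 6), (7, 7), (8, 0), (8, 1), (8, 2), (8, 3), (8, 4), (8, 5), (8, 6), (8, 7), (11, 1), (11, 2), (11, 5), (11, 6), (12, 1), (12, 2), (12, 5), (12, 6), (15, 0), (15, 1), (15, 2), (15, 3), (15, 4), (15, 5), (15, 6), (15, 7)]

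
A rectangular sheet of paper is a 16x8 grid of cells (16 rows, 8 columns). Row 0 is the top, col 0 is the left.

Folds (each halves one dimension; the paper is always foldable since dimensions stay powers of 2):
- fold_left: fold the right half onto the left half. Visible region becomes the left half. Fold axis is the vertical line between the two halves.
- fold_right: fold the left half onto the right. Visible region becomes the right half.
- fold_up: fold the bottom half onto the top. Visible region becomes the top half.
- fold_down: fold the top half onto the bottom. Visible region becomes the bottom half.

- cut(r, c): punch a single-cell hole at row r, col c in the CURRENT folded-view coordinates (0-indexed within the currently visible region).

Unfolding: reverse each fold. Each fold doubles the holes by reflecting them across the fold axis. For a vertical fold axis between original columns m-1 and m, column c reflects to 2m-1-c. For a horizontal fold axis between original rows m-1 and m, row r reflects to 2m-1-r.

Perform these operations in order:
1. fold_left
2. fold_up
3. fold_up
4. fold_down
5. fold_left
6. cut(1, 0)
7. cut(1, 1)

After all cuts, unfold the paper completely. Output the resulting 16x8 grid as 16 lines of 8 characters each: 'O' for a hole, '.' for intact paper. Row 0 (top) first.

Answer: OOOOOOOO
........
........
OOOOOOOO
OOOOOOOO
........
........
OOOOOOOO
OOOOOOOO
........
........
OOOOOOOO
OOOOOOOO
........
........
OOOOOOOO

Derivation:
Op 1 fold_left: fold axis v@4; visible region now rows[0,16) x cols[0,4) = 16x4
Op 2 fold_up: fold axis h@8; visible region now rows[0,8) x cols[0,4) = 8x4
Op 3 fold_up: fold axis h@4; visible region now rows[0,4) x cols[0,4) = 4x4
Op 4 fold_down: fold axis h@2; visible region now rows[2,4) x cols[0,4) = 2x4
Op 5 fold_left: fold axis v@2; visible region now rows[2,4) x cols[0,2) = 2x2
Op 6 cut(1, 0): punch at orig (3,0); cuts so far [(3, 0)]; region rows[2,4) x cols[0,2) = 2x2
Op 7 cut(1, 1): punch at orig (3,1); cuts so far [(3, 0), (3, 1)]; region rows[2,4) x cols[0,2) = 2x2
Unfold 1 (reflect across v@2): 4 holes -> [(3, 0), (3, 1), (3, 2), (3, 3)]
Unfold 2 (reflect across h@2): 8 holes -> [(0, 0), (0, 1), (0, 2), (0, 3), (3, 0), (3, 1), (3, 2), (3, 3)]
Unfold 3 (reflect across h@4): 16 holes -> [(0, 0), (0, 1), (0, 2), (0, 3), (3, 0), (3, 1), (3, 2), (3, 3), (4, 0), (4, 1), (4, 2), (4, 3), (7, 0), (7, 1), (7, 2), (7, 3)]
Unfold 4 (reflect across h@8): 32 holes -> [(0, 0), (0, 1), (0, 2), (0, 3), (3, 0), (3, 1), (3, 2), (3, 3), (4, 0), (4, 1), (4, 2), (4, 3), (7, 0), (7, 1), (7, 2), (7, 3), (8, 0), (8, 1), (8, 2), (8, 3), (11, 0), (11, 1), (11, 2), (11, 3), (12, 0), (12, 1), (12, 2), (12, 3), (15, 0), (15, 1), (15, 2), (15, 3)]
Unfold 5 (reflect across v@4): 64 holes -> [(0, 0), (0, 1), (0, 2), (0, 3), (0, 4), (0, 5), (0, 6), (0, 7), (3, 0), (3, 1), (3, 2), (3, 3), (3, 4), (3, 5), (3, 6), (3, 7), (4, 0), (4, 1), (4, 2), (4, 3), (4, 4), (4, 5), (4, 6), (4, 7), (7, 0), (7, 1), (7, 2), (7, 3), (7, 4), (7, 5), (7, 6), (7, 7), (8, 0), (8, 1), (8, 2), (8, 3), (8, 4), (8, 5), (8, 6), (8, 7), (11, 0), (11, 1), (11, 2), (11, 3), (11, 4), (11, 5), (11, 6), (11, 7), (12, 0), (12, 1), (12, 2), (12, 3), (12, 4), (12, 5), (12, 6), (12, 7), (15, 0), (15, 1), (15, 2), (15, 3), (15, 4), (15, 5), (15, 6), (15, 7)]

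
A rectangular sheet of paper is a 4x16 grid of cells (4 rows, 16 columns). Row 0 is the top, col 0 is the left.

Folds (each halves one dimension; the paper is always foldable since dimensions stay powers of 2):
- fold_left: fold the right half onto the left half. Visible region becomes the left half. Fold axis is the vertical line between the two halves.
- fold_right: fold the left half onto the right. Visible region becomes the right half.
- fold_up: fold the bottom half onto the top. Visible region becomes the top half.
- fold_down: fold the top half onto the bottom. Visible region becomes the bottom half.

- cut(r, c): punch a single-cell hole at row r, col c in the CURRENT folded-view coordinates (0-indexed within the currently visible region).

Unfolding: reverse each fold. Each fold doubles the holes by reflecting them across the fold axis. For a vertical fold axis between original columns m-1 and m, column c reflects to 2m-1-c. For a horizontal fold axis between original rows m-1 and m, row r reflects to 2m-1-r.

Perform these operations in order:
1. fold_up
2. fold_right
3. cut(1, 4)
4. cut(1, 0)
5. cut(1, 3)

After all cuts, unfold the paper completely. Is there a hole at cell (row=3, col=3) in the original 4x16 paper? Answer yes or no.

Op 1 fold_up: fold axis h@2; visible region now rows[0,2) x cols[0,16) = 2x16
Op 2 fold_right: fold axis v@8; visible region now rows[0,2) x cols[8,16) = 2x8
Op 3 cut(1, 4): punch at orig (1,12); cuts so far [(1, 12)]; region rows[0,2) x cols[8,16) = 2x8
Op 4 cut(1, 0): punch at orig (1,8); cuts so far [(1, 8), (1, 12)]; region rows[0,2) x cols[8,16) = 2x8
Op 5 cut(1, 3): punch at orig (1,11); cuts so far [(1, 8), (1, 11), (1, 12)]; region rows[0,2) x cols[8,16) = 2x8
Unfold 1 (reflect across v@8): 6 holes -> [(1, 3), (1, 4), (1, 7), (1, 8), (1, 11), (1, 12)]
Unfold 2 (reflect across h@2): 12 holes -> [(1, 3), (1, 4), (1, 7), (1, 8), (1, 11), (1, 12), (2, 3), (2, 4), (2, 7), (2, 8), (2, 11), (2, 12)]
Holes: [(1, 3), (1, 4), (1, 7), (1, 8), (1, 11), (1, 12), (2, 3), (2, 4), (2, 7), (2, 8), (2, 11), (2, 12)]

Answer: no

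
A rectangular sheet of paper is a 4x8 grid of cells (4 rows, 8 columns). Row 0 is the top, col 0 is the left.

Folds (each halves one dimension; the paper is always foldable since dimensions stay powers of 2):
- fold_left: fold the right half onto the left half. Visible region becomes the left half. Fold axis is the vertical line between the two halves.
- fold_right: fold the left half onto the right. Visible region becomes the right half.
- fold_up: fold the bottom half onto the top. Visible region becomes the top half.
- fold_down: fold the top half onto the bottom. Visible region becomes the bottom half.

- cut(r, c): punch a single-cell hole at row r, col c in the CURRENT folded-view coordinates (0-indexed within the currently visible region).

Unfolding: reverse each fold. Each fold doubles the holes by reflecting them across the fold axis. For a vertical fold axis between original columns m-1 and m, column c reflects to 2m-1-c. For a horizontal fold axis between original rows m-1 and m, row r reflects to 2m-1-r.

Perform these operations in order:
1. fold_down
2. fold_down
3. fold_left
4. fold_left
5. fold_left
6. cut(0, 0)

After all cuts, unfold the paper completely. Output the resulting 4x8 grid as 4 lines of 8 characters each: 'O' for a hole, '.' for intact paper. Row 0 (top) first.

Op 1 fold_down: fold axis h@2; visible region now rows[2,4) x cols[0,8) = 2x8
Op 2 fold_down: fold axis h@3; visible region now rows[3,4) x cols[0,8) = 1x8
Op 3 fold_left: fold axis v@4; visible region now rows[3,4) x cols[0,4) = 1x4
Op 4 fold_left: fold axis v@2; visible region now rows[3,4) x cols[0,2) = 1x2
Op 5 fold_left: fold axis v@1; visible region now rows[3,4) x cols[0,1) = 1x1
Op 6 cut(0, 0): punch at orig (3,0); cuts so far [(3, 0)]; region rows[3,4) x cols[0,1) = 1x1
Unfold 1 (reflect across v@1): 2 holes -> [(3, 0), (3, 1)]
Unfold 2 (reflect across v@2): 4 holes -> [(3, 0), (3, 1), (3, 2), (3, 3)]
Unfold 3 (reflect across v@4): 8 holes -> [(3, 0), (3, 1), (3, 2), (3, 3), (3, 4), (3, 5), (3, 6), (3, 7)]
Unfold 4 (reflect across h@3): 16 holes -> [(2, 0), (2, 1), (2, 2), (2, 3), (2, 4), (2, 5), (2, 6), (2, 7), (3, 0), (3, 1), (3, 2), (3, 3), (3, 4), (3, 5), (3, 6), (3, 7)]
Unfold 5 (reflect across h@2): 32 holes -> [(0, 0), (0, 1), (0, 2), (0, 3), (0, 4), (0, 5), (0, 6), (0, 7), (1, 0), (1, 1), (1, 2), (1, 3), (1, 4), (1, 5), (1, 6), (1, 7), (2, 0), (2, 1), (2, 2), (2, 3), (2, 4), (2, 5), (2, 6), (2, 7), (3, 0), (3, 1), (3, 2), (3, 3), (3, 4), (3, 5), (3, 6), (3, 7)]

Answer: OOOOOOOO
OOOOOOOO
OOOOOOOO
OOOOOOOO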